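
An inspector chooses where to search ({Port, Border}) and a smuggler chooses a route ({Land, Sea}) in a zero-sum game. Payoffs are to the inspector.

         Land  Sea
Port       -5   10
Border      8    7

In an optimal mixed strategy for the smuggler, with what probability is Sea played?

Row minima: Port → -5, Border → 7; maximin = 7.
Column maxima: Land → 8, Sea → 10; minimax = 8.
7 ≠ 8, so there is no saddle point; optimal play is mixed.
Let the inspector play Port with probability p. Expected payoff against Land: (-5)p + 8(1−p) = −13p + 8; against Sea: 10p + 7(1−p) = 3p + 7.
Setting these equal: −13p + 8 = 3p + 7 ⇒ −16p = -1 ⇒ p = 1/16, and the value is (-13)·(1/16) + 8 = 115/16.
For the smuggler: with q = P(Land), equating Port's and Border's payoffs gives −15q + 10 = q + 7 ⇒ q = 3/16.

13/16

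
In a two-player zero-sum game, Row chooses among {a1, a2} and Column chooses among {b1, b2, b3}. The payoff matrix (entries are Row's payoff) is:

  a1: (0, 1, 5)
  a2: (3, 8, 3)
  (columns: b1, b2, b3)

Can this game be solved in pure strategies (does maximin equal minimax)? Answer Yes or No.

Yes

Row minima: a1 → 0, a2 → 3; maximin = 3.
Column maxima: b1 → 3, b2 → 8, b3 → 5; minimax = 3.
maximin = minimax = 3, so a saddle point exists.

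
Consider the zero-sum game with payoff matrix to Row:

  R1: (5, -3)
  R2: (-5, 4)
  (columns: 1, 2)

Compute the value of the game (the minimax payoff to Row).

Row minima: R1 → -3, R2 → -5; maximin = -3.
Column maxima: 1 → 5, 2 → 4; minimax = 4.
-3 ≠ 4, so there is no saddle point; optimal play is mixed.
Let Row play R1 with probability p. Expected payoff against 1: 5p + (-5)(1−p) = 10p − 5; against 2: (-3)p + 4(1−p) = −7p + 4.
Setting these equal: 10p − 5 = −7p + 4 ⇒ 17p = 9 ⇒ p = 9/17, and the value is (10)·(9/17) − 5 = 5/17.
For Column: with q = P(1), equating R1's and R2's payoffs gives 8q − 3 = −9q + 4 ⇒ q = 7/17.

5/17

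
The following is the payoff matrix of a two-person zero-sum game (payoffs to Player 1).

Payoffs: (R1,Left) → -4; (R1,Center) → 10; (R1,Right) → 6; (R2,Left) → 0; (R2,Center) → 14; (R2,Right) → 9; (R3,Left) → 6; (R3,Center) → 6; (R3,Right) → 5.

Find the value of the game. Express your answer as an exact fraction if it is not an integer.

Row minima: R1 → -4, R2 → 0, R3 → 5; maximin = 5.
Column maxima: Left → 6, Center → 14, Right → 9; minimax = 6.
5 ≠ 6, so there is no saddle point; optimal play is mixed.
R1 is strictly dominated by R2, so Player 1 never plays it.
Center is strictly dominated by Right (it gives Player 1 strictly more in every row), so Player 2 never plays it.
On the remaining 2×2 (R2, R3 vs Left, Right):
Let Player 1 play R2 with probability p. Expected payoff against Left: 0p + 6(1−p) = −6p + 6; against Right: 9p + 5(1−p) = 4p + 5.
Setting these equal: −6p + 6 = 4p + 5 ⇒ −10p = -1 ⇒ p = 1/10, and the value is (-6)·(1/10) + 6 = 27/5.
For Player 2: with q = P(Left), equating R2's and R3's payoffs gives −9q + 9 = q + 5 ⇒ q = 2/5.

27/5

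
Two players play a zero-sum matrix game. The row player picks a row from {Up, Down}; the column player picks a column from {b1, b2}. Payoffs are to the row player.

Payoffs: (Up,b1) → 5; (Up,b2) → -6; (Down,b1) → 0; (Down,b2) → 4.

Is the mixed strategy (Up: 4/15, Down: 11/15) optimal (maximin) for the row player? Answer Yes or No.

Yes

Against b1 this mix gives (4/15)·5 + (11/15)·0 = 4/3.
Against b2 this mix gives (4/15)·(-6) + (11/15)·4 = 4/3.
All of the column player's active replies (b1, b2) yield 4/3, and no column does worse for the row player. The mix makes the column player indifferent and guarantees 4/3, so it is optimal.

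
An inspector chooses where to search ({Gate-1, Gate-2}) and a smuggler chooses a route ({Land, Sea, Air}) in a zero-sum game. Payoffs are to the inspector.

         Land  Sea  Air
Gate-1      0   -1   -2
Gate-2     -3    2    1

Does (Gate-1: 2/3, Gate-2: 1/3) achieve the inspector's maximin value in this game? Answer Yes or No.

Against Land this mix gives (2/3)·0 + (1/3)·(-3) = -1.
Against Sea this mix gives (2/3)·(-1) + (1/3)·2 = 0.
Against Air this mix gives (2/3)·(-2) + (1/3)·1 = -1.
All of the smuggler's active replies (Land, Air) yield -1, and no column does worse for the inspector. The mix makes the smuggler indifferent and guarantees -1, so it is optimal.

Yes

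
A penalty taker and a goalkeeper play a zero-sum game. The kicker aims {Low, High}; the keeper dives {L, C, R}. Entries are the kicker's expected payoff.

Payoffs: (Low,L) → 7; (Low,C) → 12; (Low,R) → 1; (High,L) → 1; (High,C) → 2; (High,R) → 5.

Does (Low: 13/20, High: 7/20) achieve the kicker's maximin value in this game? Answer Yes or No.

Against L this mix gives (13/20)·7 + (7/20)·1 = 49/10.
Against C this mix gives (13/20)·12 + (7/20)·2 = 17/2.
Against R this mix gives (13/20)·1 + (7/20)·5 = 12/5.
The keeper will play R, holding the kicker to 12/5. Shifting weight toward the row that does better against R would raise this floor (the equalizing mix achieves 17/5 against both R and L), so the proposed strategy is not optimal.

No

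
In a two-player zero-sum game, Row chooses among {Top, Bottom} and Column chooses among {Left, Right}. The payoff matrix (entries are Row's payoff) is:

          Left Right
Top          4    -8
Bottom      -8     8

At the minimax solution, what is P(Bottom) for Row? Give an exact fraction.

3/7

Row minima: Top → -8, Bottom → -8; maximin = -8.
Column maxima: Left → 4, Right → 8; minimax = 4.
-8 ≠ 4, so there is no saddle point; optimal play is mixed.
Let Row play Top with probability p. Expected payoff against Left: 4p + (-8)(1−p) = 12p − 8; against Right: (-8)p + 8(1−p) = −16p + 8.
Setting these equal: 12p − 8 = −16p + 8 ⇒ 28p = 16 ⇒ p = 4/7, and the value is (12)·(4/7) − 8 = -8/7.
For Column: with q = P(Left), equating Top's and Bottom's payoffs gives 12q − 8 = −16q + 8 ⇒ q = 4/7.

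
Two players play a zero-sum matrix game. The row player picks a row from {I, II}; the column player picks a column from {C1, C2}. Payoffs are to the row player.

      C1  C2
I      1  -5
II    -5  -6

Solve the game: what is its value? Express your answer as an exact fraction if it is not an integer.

Row minima: I → -5, II → -6; maximin = -5.
Column maxima: C1 → 1, C2 → -5; minimax = -5.
Since maximin = minimax = -5, there is a saddle point and the value is -5.

-5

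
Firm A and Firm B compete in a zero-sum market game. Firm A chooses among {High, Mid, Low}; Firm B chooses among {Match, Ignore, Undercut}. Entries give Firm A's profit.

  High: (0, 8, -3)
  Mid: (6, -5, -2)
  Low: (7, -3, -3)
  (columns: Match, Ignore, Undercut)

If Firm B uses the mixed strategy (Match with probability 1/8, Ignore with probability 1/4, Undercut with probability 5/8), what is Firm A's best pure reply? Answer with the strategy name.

High

Expected payoff of High: (1/8)·0 + (1/4)·8 + (5/8)·(-3) = 1/8.
Expected payoff of Mid: (1/8)·6 + (1/4)·(-5) + (5/8)·(-2) = -7/4.
Expected payoff of Low: (1/8)·7 + (1/4)·(-3) + (5/8)·(-3) = -7/4.
The largest is 1/8, so Firm A's best response is High.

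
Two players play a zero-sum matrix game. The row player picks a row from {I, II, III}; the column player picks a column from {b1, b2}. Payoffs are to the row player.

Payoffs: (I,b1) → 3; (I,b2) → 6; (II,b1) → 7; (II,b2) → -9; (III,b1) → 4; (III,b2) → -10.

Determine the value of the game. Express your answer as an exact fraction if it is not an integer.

69/19

Row minima: I → 3, II → -9, III → -10; maximin = 3.
Column maxima: b1 → 7, b2 → 6; minimax = 6.
3 ≠ 6, so there is no saddle point; optimal play is mixed.
III is strictly dominated by II, so the row player never plays it.
On the remaining 2×2 (I, II vs b1, b2):
Let the row player play I with probability p. Expected payoff against b1: 3p + 7(1−p) = −4p + 7; against b2: 6p + (-9)(1−p) = 15p − 9.
Setting these equal: −4p + 7 = 15p − 9 ⇒ −19p = -16 ⇒ p = 16/19, and the value is (-4)·(16/19) + 7 = 69/19.
For the column player: with q = P(b1), equating I's and II's payoffs gives −3q + 6 = 16q − 9 ⇒ q = 15/19.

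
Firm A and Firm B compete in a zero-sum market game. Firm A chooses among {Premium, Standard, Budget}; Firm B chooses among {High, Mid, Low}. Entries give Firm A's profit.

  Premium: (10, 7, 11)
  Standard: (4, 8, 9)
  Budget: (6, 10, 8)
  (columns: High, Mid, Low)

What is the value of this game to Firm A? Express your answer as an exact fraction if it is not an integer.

58/7

Row minima: Premium → 7, Standard → 4, Budget → 6; maximin = 7.
Column maxima: High → 10, Mid → 10, Low → 11; minimax = 10.
7 ≠ 10, so there is no saddle point; optimal play is mixed.
Low is strictly dominated by High (it gives Firm A strictly more in every row), so Firm B never plays it.
With Low eliminated, Standard is strictly dominated by Budget (Budget gives Firm A strictly more in every remaining column), so Firm A never plays it.
On the remaining 2×2 (Premium, Budget vs High, Mid):
Let Firm A play Premium with probability p. Expected payoff against High: 10p + 6(1−p) = 4p + 6; against Mid: 7p + 10(1−p) = −3p + 10.
Setting these equal: 4p + 6 = −3p + 10 ⇒ 7p = 4 ⇒ p = 4/7, and the value is (4)·(4/7) + 6 = 58/7.
For Firm B: with q = P(High), equating Premium's and Budget's payoffs gives 3q + 7 = −4q + 10 ⇒ q = 3/7.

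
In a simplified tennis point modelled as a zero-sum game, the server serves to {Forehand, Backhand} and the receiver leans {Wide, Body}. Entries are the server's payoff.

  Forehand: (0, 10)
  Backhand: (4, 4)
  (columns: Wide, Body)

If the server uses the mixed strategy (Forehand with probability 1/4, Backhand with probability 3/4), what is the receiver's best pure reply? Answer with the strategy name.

If the receiver plays Wide, the server's expected payoff is (1/4)·0 + (3/4)·4 = 3.
If the receiver plays Body, the server's expected payoff is (1/4)·10 + (3/4)·4 = 11/2.
The receiver minimizes the server's payoff; the smallest is 3, so the best response is Wide.

Wide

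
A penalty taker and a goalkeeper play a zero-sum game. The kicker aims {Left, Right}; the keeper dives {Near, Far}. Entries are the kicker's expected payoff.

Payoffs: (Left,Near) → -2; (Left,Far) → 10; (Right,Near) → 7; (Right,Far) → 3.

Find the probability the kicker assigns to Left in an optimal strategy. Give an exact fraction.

1/4

Row minima: Left → -2, Right → 3; maximin = 3.
Column maxima: Near → 7, Far → 10; minimax = 7.
3 ≠ 7, so there is no saddle point; optimal play is mixed.
Let the kicker play Left with probability p. Expected payoff against Near: (-2)p + 7(1−p) = −9p + 7; against Far: 10p + 3(1−p) = 7p + 3.
Setting these equal: −9p + 7 = 7p + 3 ⇒ −16p = -4 ⇒ p = 1/4, and the value is (-9)·(1/4) + 7 = 19/4.
For the keeper: with q = P(Near), equating Left's and Right's payoffs gives −12q + 10 = 4q + 3 ⇒ q = 7/16.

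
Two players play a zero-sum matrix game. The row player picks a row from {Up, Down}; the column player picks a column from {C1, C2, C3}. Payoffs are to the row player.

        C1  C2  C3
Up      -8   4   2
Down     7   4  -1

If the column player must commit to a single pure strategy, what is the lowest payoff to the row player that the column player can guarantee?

Column maxima: C1 → 7, C2 → 4, C3 → 2.
The smallest of these is 2.

2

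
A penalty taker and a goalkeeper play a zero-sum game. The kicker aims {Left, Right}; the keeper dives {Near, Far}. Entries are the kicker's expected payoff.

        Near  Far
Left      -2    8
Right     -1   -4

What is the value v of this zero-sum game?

-16/13

Row minima: Left → -2, Right → -4; maximin = -2.
Column maxima: Near → -1, Far → 8; minimax = -1.
-2 ≠ -1, so there is no saddle point; optimal play is mixed.
Let the kicker play Left with probability p. Expected payoff against Near: (-2)p + (-1)(1−p) = −p − 1; against Far: 8p + (-4)(1−p) = 12p − 4.
Setting these equal: −p − 1 = 12p − 4 ⇒ −13p = -3 ⇒ p = 3/13, and the value is (-1)·(3/13) − 1 = -16/13.
For the keeper: with q = P(Near), equating Left's and Right's payoffs gives −10q + 8 = 3q − 4 ⇒ q = 12/13.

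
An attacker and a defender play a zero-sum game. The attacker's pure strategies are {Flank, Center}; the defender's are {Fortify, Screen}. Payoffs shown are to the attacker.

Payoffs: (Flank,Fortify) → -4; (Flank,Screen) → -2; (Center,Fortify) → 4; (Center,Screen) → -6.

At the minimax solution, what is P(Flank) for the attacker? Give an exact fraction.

Row minima: Flank → -4, Center → -6; maximin = -4.
Column maxima: Fortify → 4, Screen → -2; minimax = -2.
-4 ≠ -2, so there is no saddle point; optimal play is mixed.
Let the attacker play Flank with probability p. Expected payoff against Fortify: (-4)p + 4(1−p) = −8p + 4; against Screen: (-2)p + (-6)(1−p) = 4p − 6.
Setting these equal: −8p + 4 = 4p − 6 ⇒ −12p = -10 ⇒ p = 5/6, and the value is (-8)·(5/6) + 4 = -8/3.
For the defender: with q = P(Fortify), equating Flank's and Center's payoffs gives −2q − 2 = 10q − 6 ⇒ q = 1/3.

5/6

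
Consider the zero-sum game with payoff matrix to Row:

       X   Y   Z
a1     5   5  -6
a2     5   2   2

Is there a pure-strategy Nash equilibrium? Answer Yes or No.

Row minima: a1 → -6, a2 → 2; maximin = 2.
Column maxima: X → 5, Y → 5, Z → 2; minimax = 2.
maximin = minimax = 2, so a saddle point exists.

Yes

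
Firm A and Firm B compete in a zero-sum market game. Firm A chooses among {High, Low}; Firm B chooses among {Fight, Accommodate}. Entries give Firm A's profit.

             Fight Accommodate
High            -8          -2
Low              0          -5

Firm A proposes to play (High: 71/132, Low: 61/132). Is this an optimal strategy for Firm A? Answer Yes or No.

Against Fight this mix gives (71/132)·(-8) + (61/132)·0 = -142/33.
Against Accommodate this mix gives (71/132)·(-2) + (61/132)·(-5) = -149/44.
Firm B will play Fight, holding Firm A to -142/33. Shifting weight toward the row that does better against Fight would raise this floor (the equalizing mix achieves -40/11 against both Fight and Accommodate), so the proposed strategy is not optimal.

No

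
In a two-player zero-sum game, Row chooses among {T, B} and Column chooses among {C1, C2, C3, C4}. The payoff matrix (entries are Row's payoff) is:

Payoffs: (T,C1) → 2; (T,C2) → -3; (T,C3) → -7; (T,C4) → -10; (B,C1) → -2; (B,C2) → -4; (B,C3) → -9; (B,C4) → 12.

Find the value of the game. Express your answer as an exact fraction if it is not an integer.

-29/4

Row minima: T → -10, B → -9; maximin = -9.
Column maxima: C1 → 2, C2 → -3, C3 → -7, C4 → 12; minimax = -7.
-9 ≠ -7, so there is no saddle point; optimal play is mixed.
C1 is strictly dominated by C2 (it gives Row strictly more in every row), so Column never plays it.
C2 is strictly dominated by C3 (it gives Row strictly more in every row), so Column never plays it.
On the remaining 2×2 (T, B vs C3, C4):
Let Row play T with probability p. Expected payoff against C3: (-7)p + (-9)(1−p) = 2p − 9; against C4: (-10)p + 12(1−p) = −22p + 12.
Setting these equal: 2p − 9 = −22p + 12 ⇒ 24p = 21 ⇒ p = 7/8, and the value is (2)·(7/8) − 9 = -29/4.
For Column: with q = P(C3), equating T's and B's payoffs gives 3q − 10 = −21q + 12 ⇒ q = 11/12.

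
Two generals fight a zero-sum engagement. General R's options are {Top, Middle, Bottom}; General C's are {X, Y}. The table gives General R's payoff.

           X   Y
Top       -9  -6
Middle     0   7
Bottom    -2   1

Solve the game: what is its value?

0

Row minima: Top → -9, Middle → 0, Bottom → -2; maximin = 0.
Column maxima: X → 0, Y → 7; minimax = 0.
Since maximin = minimax = 0, there is a saddle point and the value is 0.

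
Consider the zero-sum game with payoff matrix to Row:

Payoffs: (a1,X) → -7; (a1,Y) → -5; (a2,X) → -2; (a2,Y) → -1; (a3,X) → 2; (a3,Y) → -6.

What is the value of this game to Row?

Row minima: a1 → -7, a2 → -2, a3 → -6; maximin = -2.
Column maxima: X → 2, Y → -1; minimax = -1.
-2 ≠ -1, so there is no saddle point; optimal play is mixed.
a1 is strictly dominated by a2, so Row never plays it.
On the remaining 2×2 (a2, a3 vs X, Y):
Let Row play a2 with probability p. Expected payoff against X: (-2)p + 2(1−p) = −4p + 2; against Y: (-1)p + (-6)(1−p) = 5p − 6.
Setting these equal: −4p + 2 = 5p − 6 ⇒ −9p = -8 ⇒ p = 8/9, and the value is (-4)·(8/9) + 2 = -14/9.
For Column: with q = P(X), equating a2's and a3's payoffs gives −q − 1 = 8q − 6 ⇒ q = 5/9.

-14/9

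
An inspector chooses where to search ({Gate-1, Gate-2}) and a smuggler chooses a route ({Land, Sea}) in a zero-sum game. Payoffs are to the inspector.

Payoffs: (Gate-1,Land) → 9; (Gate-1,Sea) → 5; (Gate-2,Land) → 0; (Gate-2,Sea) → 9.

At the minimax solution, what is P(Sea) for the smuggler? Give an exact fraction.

Row minima: Gate-1 → 5, Gate-2 → 0; maximin = 5.
Column maxima: Land → 9, Sea → 9; minimax = 9.
5 ≠ 9, so there is no saddle point; optimal play is mixed.
Let the inspector play Gate-1 with probability p. Expected payoff against Land: 9p + 0(1−p) = 9p; against Sea: 5p + 9(1−p) = −4p + 9.
Setting these equal: 9p = −4p + 9 ⇒ 13p = 9 ⇒ p = 9/13, and the value is (9)·(9/13) = 81/13.
For the smuggler: with q = P(Land), equating Gate-1's and Gate-2's payoffs gives 4q + 5 = −9q + 9 ⇒ q = 4/13.

9/13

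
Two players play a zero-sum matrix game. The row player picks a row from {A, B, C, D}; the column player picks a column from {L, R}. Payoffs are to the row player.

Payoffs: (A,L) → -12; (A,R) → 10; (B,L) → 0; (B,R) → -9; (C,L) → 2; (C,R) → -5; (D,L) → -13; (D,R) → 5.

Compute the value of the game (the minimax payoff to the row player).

Row minima: A → -12, B → -9, C → -5, D → -13; maximin = -5.
Column maxima: L → 2, R → 10; minimax = 2.
-5 ≠ 2, so there is no saddle point; optimal play is mixed.
B is strictly dominated by C, so the row player never plays it.
D is strictly dominated by A, so the row player never plays it.
On the remaining 2×2 (A, C vs L, R):
Let the row player play A with probability p. Expected payoff against L: (-12)p + 2(1−p) = −14p + 2; against R: 10p + (-5)(1−p) = 15p − 5.
Setting these equal: −14p + 2 = 15p − 5 ⇒ −29p = -7 ⇒ p = 7/29, and the value is (-14)·(7/29) + 2 = -40/29.
For the column player: with q = P(L), equating A's and C's payoffs gives −22q + 10 = 7q − 5 ⇒ q = 15/29.

-40/29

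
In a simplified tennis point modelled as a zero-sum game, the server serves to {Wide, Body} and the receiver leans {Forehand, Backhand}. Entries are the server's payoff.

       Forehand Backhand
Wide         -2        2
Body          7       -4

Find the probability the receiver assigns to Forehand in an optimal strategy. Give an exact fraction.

Row minima: Wide → -2, Body → -4; maximin = -2.
Column maxima: Forehand → 7, Backhand → 2; minimax = 2.
-2 ≠ 2, so there is no saddle point; optimal play is mixed.
Let the server play Wide with probability p. Expected payoff against Forehand: (-2)p + 7(1−p) = −9p + 7; against Backhand: 2p + (-4)(1−p) = 6p − 4.
Setting these equal: −9p + 7 = 6p − 4 ⇒ −15p = -11 ⇒ p = 11/15, and the value is (-9)·(11/15) + 7 = 2/5.
For the receiver: with q = P(Forehand), equating Wide's and Body's payoffs gives −4q + 2 = 11q − 4 ⇒ q = 2/5.

2/5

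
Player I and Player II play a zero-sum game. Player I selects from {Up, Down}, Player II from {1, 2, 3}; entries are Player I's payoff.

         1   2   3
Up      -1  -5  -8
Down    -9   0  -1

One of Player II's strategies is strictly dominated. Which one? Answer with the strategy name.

3 holds Player I's payoff strictly below 2 in every row: -8 < -5, -1 < 0.
So 2 is strictly dominated for Player II.

2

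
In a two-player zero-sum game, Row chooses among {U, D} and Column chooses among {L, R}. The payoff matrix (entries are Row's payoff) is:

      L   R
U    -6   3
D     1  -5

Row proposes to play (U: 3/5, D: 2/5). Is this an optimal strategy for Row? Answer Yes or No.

No

Against L this mix gives (3/5)·(-6) + (2/5)·1 = -16/5.
Against R this mix gives (3/5)·3 + (2/5)·(-5) = -1/5.
Column will play L, holding Row to -16/5. Shifting weight toward the row that does better against L would raise this floor (the equalizing mix achieves -9/5 against both L and R), so the proposed strategy is not optimal.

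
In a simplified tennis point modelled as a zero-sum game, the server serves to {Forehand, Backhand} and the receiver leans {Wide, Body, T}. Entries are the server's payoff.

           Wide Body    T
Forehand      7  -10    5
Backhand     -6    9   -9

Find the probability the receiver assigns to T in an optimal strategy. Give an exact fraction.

Row minima: Forehand → -10, Backhand → -9; maximin = -9.
Column maxima: Wide → 7, Body → 9, T → 5; minimax = 5.
-9 ≠ 5, so there is no saddle point; optimal play is mixed.
Wide is strictly dominated by T (it gives the server strictly more in every row), so the receiver never plays it.
On the remaining 2×2 (Forehand, Backhand vs Body, T):
Let the server play Forehand with probability p. Expected payoff against Body: (-10)p + 9(1−p) = −19p + 9; against T: 5p + (-9)(1−p) = 14p − 9.
Setting these equal: −19p + 9 = 14p − 9 ⇒ −33p = -18 ⇒ p = 6/11, and the value is (-19)·(6/11) + 9 = -15/11.
For the receiver: with q = P(Body), equating Forehand's and Backhand's payoffs gives −15q + 5 = 18q − 9 ⇒ q = 14/33.

19/33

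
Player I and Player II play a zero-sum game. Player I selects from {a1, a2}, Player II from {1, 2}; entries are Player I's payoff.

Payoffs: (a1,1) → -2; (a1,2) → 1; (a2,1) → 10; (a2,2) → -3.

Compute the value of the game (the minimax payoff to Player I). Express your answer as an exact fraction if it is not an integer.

Row minima: a1 → -2, a2 → -3; maximin = -2.
Column maxima: 1 → 10, 2 → 1; minimax = 1.
-2 ≠ 1, so there is no saddle point; optimal play is mixed.
Let Player I play a1 with probability p. Expected payoff against 1: (-2)p + 10(1−p) = −12p + 10; against 2: 1p + (-3)(1−p) = 4p − 3.
Setting these equal: −12p + 10 = 4p − 3 ⇒ −16p = -13 ⇒ p = 13/16, and the value is (-12)·(13/16) + 10 = 1/4.
For Player II: with q = P(1), equating a1's and a2's payoffs gives −3q + 1 = 13q − 3 ⇒ q = 1/4.

1/4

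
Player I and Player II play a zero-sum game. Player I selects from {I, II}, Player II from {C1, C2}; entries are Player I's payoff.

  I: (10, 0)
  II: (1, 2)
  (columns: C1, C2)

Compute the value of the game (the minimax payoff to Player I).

20/11

Row minima: I → 0, II → 1; maximin = 1.
Column maxima: C1 → 10, C2 → 2; minimax = 2.
1 ≠ 2, so there is no saddle point; optimal play is mixed.
Let Player I play I with probability p. Expected payoff against C1: 10p + 1(1−p) = 9p + 1; against C2: 0p + 2(1−p) = −2p + 2.
Setting these equal: 9p + 1 = −2p + 2 ⇒ 11p = 1 ⇒ p = 1/11, and the value is (9)·(1/11) + 1 = 20/11.
For Player II: with q = P(C1), equating I's and II's payoffs gives 10q = −q + 2 ⇒ q = 2/11.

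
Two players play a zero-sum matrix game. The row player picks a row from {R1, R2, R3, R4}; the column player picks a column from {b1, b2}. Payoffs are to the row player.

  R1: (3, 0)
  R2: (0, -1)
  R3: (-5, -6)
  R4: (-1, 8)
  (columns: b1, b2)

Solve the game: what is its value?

2

Row minima: R1 → 0, R2 → -1, R3 → -6, R4 → -1; maximin = 0.
Column maxima: b1 → 3, b2 → 8; minimax = 3.
0 ≠ 3, so there is no saddle point; optimal play is mixed.
R2 is strictly dominated by R1, so the row player never plays it.
R3 is strictly dominated by R1, so the row player never plays it.
On the remaining 2×2 (R1, R4 vs b1, b2):
Let the row player play R1 with probability p. Expected payoff against b1: 3p + (-1)(1−p) = 4p − 1; against b2: 0p + 8(1−p) = −8p + 8.
Setting these equal: 4p − 1 = −8p + 8 ⇒ 12p = 9 ⇒ p = 3/4, and the value is (4)·(3/4) − 1 = 2.
For the column player: with q = P(b1), equating R1's and R4's payoffs gives 3q = −9q + 8 ⇒ q = 2/3.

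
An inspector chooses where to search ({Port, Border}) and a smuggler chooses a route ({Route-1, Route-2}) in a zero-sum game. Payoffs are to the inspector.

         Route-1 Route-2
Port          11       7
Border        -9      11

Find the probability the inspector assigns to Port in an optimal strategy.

Row minima: Port → 7, Border → -9; maximin = 7.
Column maxima: Route-1 → 11, Route-2 → 11; minimax = 11.
7 ≠ 11, so there is no saddle point; optimal play is mixed.
Let the inspector play Port with probability p. Expected payoff against Route-1: 11p + (-9)(1−p) = 20p − 9; against Route-2: 7p + 11(1−p) = −4p + 11.
Setting these equal: 20p − 9 = −4p + 11 ⇒ 24p = 20 ⇒ p = 5/6, and the value is (20)·(5/6) − 9 = 23/3.
For the smuggler: with q = P(Route-1), equating Port's and Border's payoffs gives 4q + 7 = −20q + 11 ⇒ q = 1/6.

5/6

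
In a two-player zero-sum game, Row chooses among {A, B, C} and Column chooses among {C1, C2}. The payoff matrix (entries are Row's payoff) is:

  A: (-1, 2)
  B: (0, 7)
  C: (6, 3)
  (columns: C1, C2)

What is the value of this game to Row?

21/5

Row minima: A → -1, B → 0, C → 3; maximin = 3.
Column maxima: C1 → 6, C2 → 7; minimax = 6.
3 ≠ 6, so there is no saddle point; optimal play is mixed.
A is strictly dominated by B, so Row never plays it.
On the remaining 2×2 (B, C vs C1, C2):
Let Row play B with probability p. Expected payoff against C1: 0p + 6(1−p) = −6p + 6; against C2: 7p + 3(1−p) = 4p + 3.
Setting these equal: −6p + 6 = 4p + 3 ⇒ −10p = -3 ⇒ p = 3/10, and the value is (-6)·(3/10) + 6 = 21/5.
For Column: with q = P(C1), equating B's and C's payoffs gives −7q + 7 = 3q + 3 ⇒ q = 2/5.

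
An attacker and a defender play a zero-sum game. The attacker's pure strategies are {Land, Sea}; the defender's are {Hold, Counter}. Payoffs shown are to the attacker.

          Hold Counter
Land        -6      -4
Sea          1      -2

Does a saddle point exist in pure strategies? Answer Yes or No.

Yes

Row minima: Land → -6, Sea → -2; maximin = -2.
Column maxima: Hold → 1, Counter → -2; minimax = -2.
maximin = minimax = -2, so a saddle point exists.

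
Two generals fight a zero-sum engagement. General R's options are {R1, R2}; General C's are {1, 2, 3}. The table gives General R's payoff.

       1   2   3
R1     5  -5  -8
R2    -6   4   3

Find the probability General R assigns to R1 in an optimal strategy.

Row minima: R1 → -8, R2 → -6; maximin = -6.
Column maxima: 1 → 5, 2 → 4, 3 → 3; minimax = 3.
-6 ≠ 3, so there is no saddle point; optimal play is mixed.
2 is strictly dominated by 3 (it gives General R strictly more in every row), so General C never plays it.
On the remaining 2×2 (R1, R2 vs 1, 3):
Let General R play R1 with probability p. Expected payoff against 1: 5p + (-6)(1−p) = 11p − 6; against 3: (-8)p + 3(1−p) = −11p + 3.
Setting these equal: 11p − 6 = −11p + 3 ⇒ 22p = 9 ⇒ p = 9/22, and the value is (11)·(9/22) − 6 = -3/2.
For General C: with q = P(1), equating R1's and R2's payoffs gives 13q − 8 = −9q + 3 ⇒ q = 1/2.

9/22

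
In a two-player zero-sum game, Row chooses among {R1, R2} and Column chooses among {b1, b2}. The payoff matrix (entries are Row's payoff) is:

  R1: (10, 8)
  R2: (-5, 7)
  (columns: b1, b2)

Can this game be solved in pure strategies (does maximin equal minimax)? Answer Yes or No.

Yes

Row minima: R1 → 8, R2 → -5; maximin = 8.
Column maxima: b1 → 10, b2 → 8; minimax = 8.
maximin = minimax = 8, so a saddle point exists.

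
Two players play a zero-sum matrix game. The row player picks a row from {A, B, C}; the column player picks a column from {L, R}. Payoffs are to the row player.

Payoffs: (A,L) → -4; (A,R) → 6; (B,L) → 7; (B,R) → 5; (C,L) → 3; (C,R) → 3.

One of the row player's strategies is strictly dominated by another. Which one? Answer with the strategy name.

B gives a strictly higher payoff than C against every column: 7 > 3, 5 > 3.
So C is strictly dominated and the row player never plays it.

C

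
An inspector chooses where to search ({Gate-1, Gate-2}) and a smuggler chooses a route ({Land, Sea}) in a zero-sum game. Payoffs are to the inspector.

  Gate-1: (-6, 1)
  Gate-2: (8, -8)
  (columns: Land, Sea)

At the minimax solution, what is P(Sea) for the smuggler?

Row minima: Gate-1 → -6, Gate-2 → -8; maximin = -6.
Column maxima: Land → 8, Sea → 1; minimax = 1.
-6 ≠ 1, so there is no saddle point; optimal play is mixed.
Let the inspector play Gate-1 with probability p. Expected payoff against Land: (-6)p + 8(1−p) = −14p + 8; against Sea: 1p + (-8)(1−p) = 9p − 8.
Setting these equal: −14p + 8 = 9p − 8 ⇒ −23p = -16 ⇒ p = 16/23, and the value is (-14)·(16/23) + 8 = -40/23.
For the smuggler: with q = P(Land), equating Gate-1's and Gate-2's payoffs gives −7q + 1 = 16q − 8 ⇒ q = 9/23.

14/23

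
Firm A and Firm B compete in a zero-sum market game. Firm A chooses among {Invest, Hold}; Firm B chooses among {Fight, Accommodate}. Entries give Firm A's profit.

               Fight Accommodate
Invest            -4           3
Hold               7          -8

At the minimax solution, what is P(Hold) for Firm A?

Row minima: Invest → -4, Hold → -8; maximin = -4.
Column maxima: Fight → 7, Accommodate → 3; minimax = 3.
-4 ≠ 3, so there is no saddle point; optimal play is mixed.
Let Firm A play Invest with probability p. Expected payoff against Fight: (-4)p + 7(1−p) = −11p + 7; against Accommodate: 3p + (-8)(1−p) = 11p − 8.
Setting these equal: −11p + 7 = 11p − 8 ⇒ −22p = -15 ⇒ p = 15/22, and the value is (-11)·(15/22) + 7 = -1/2.
For Firm B: with q = P(Fight), equating Invest's and Hold's payoffs gives −7q + 3 = 15q − 8 ⇒ q = 1/2.

7/22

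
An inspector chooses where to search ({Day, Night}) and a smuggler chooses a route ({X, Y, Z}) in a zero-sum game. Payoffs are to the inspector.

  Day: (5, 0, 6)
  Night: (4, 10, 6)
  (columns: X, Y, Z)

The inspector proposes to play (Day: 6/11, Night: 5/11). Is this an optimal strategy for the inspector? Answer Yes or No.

Yes

Against X this mix gives (6/11)·5 + (5/11)·4 = 50/11.
Against Y this mix gives (6/11)·0 + (5/11)·10 = 50/11.
Against Z this mix gives (6/11)·6 + (5/11)·6 = 6.
All of the smuggler's active replies (X, Y) yield 50/11, and no column does worse for the inspector. The mix makes the smuggler indifferent and guarantees 50/11, so it is optimal.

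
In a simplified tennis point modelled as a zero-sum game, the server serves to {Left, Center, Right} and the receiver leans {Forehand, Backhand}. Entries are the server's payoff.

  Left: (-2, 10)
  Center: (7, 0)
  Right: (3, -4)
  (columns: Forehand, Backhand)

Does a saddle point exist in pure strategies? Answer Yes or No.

Row minima: Left → -2, Center → 0, Right → -4; maximin = 0.
Column maxima: Forehand → 7, Backhand → 10; minimax = 7.
0 ≠ 7, so no pure-strategy equilibrium exists.

No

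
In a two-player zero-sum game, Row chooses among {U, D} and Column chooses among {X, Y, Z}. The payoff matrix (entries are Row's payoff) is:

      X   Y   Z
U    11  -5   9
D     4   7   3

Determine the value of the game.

13/3

Row minima: U → -5, D → 3; maximin = 3.
Column maxima: X → 11, Y → 7, Z → 9; minimax = 7.
3 ≠ 7, so there is no saddle point; optimal play is mixed.
X is strictly dominated by Z (it gives Row strictly more in every row), so Column never plays it.
On the remaining 2×2 (U, D vs Y, Z):
Let Row play U with probability p. Expected payoff against Y: (-5)p + 7(1−p) = −12p + 7; against Z: 9p + 3(1−p) = 6p + 3.
Setting these equal: −12p + 7 = 6p + 3 ⇒ −18p = -4 ⇒ p = 2/9, and the value is (-12)·(2/9) + 7 = 13/3.
For Column: with q = P(Y), equating U's and D's payoffs gives −14q + 9 = 4q + 3 ⇒ q = 1/3.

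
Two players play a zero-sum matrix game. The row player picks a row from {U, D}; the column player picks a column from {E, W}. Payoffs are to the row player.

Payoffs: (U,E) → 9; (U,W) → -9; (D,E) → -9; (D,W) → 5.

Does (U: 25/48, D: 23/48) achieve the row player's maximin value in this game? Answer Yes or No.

Against E this mix gives (25/48)·9 + (23/48)·(-9) = 3/8.
Against W this mix gives (25/48)·(-9) + (23/48)·5 = -55/24.
The column player will play W, holding the row player to -55/24. Shifting weight toward the row that does better against W would raise this floor (the equalizing mix achieves -9/8 against both W and E), so the proposed strategy is not optimal.

No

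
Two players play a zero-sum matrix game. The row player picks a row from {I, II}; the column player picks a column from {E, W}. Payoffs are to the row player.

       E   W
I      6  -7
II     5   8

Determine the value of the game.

83/16

Row minima: I → -7, II → 5; maximin = 5.
Column maxima: E → 6, W → 8; minimax = 6.
5 ≠ 6, so there is no saddle point; optimal play is mixed.
Let the row player play I with probability p. Expected payoff against E: 6p + 5(1−p) = p + 5; against W: (-7)p + 8(1−p) = −15p + 8.
Setting these equal: p + 5 = −15p + 8 ⇒ 16p = 3 ⇒ p = 3/16, and the value is (1)·(3/16) + 5 = 83/16.
For the column player: with q = P(E), equating I's and II's payoffs gives 13q − 7 = −3q + 8 ⇒ q = 15/16.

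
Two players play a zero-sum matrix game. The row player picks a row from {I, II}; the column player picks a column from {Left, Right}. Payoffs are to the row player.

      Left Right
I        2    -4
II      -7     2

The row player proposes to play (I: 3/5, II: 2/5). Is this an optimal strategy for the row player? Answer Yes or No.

Against Left this mix gives (3/5)·2 + (2/5)·(-7) = -8/5.
Against Right this mix gives (3/5)·(-4) + (2/5)·2 = -8/5.
All of the column player's active replies (Left, Right) yield -8/5, and no column does worse for the row player. The mix makes the column player indifferent and guarantees -8/5, so it is optimal.

Yes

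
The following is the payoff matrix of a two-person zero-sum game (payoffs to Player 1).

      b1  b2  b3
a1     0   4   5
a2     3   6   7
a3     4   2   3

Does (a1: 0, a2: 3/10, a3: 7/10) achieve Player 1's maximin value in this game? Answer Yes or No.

No

Against b1 this mix gives (3/10)·3 + (7/10)·4 = 37/10.
Against b2 this mix gives (3/10)·6 + (7/10)·2 = 16/5.
Against b3 this mix gives (3/10)·7 + (7/10)·3 = 21/5.
Player 2 will play b2, holding Player 1 to 16/5. Shifting weight toward the row that does better against b2 would raise this floor (the equalizing mix achieves 18/5 against both b2 and b1), so the proposed strategy is not optimal.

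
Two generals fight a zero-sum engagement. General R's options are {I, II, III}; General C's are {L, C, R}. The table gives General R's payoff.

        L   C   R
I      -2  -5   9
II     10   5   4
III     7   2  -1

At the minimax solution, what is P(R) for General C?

2/3

Row minima: I → -5, II → 4, III → -1; maximin = 4.
Column maxima: L → 10, C → 5, R → 9; minimax = 5.
4 ≠ 5, so there is no saddle point; optimal play is mixed.
III is strictly dominated by II, so General R never plays it.
L is strictly dominated by C (it gives General R strictly more in every row), so General C never plays it.
On the remaining 2×2 (I, II vs C, R):
Let General R play I with probability p. Expected payoff against C: (-5)p + 5(1−p) = −10p + 5; against R: 9p + 4(1−p) = 5p + 4.
Setting these equal: −10p + 5 = 5p + 4 ⇒ −15p = -1 ⇒ p = 1/15, and the value is (-10)·(1/15) + 5 = 13/3.
For General C: with q = P(C), equating I's and II's payoffs gives −14q + 9 = q + 4 ⇒ q = 1/3.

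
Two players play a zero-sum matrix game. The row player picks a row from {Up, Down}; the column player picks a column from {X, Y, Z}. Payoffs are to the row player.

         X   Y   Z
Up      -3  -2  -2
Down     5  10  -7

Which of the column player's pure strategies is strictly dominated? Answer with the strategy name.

X holds the row player's payoff strictly below Y in every row: -3 < -2, 5 < 10.
So Y is strictly dominated for the column player.

Y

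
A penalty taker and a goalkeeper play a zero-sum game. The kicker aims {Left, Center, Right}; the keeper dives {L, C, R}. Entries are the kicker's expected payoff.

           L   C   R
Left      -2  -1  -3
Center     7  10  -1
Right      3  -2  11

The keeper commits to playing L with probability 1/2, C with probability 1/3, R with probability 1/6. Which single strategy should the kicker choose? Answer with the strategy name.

Center

Expected payoff of Left: (1/2)·(-2) + (1/3)·(-1) + (1/6)·(-3) = -11/6.
Expected payoff of Center: (1/2)·7 + (1/3)·10 + (1/6)·(-1) = 20/3.
Expected payoff of Right: (1/2)·3 + (1/3)·(-2) + (1/6)·11 = 8/3.
The largest is 20/3, so the kicker's best response is Center.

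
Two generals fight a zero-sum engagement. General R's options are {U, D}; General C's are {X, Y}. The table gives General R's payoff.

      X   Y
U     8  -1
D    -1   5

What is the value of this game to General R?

13/5

Row minima: U → -1, D → -1; maximin = -1.
Column maxima: X → 8, Y → 5; minimax = 5.
-1 ≠ 5, so there is no saddle point; optimal play is mixed.
Let General R play U with probability p. Expected payoff against X: 8p + (-1)(1−p) = 9p − 1; against Y: (-1)p + 5(1−p) = −6p + 5.
Setting these equal: 9p − 1 = −6p + 5 ⇒ 15p = 6 ⇒ p = 2/5, and the value is (9)·(2/5) − 1 = 13/5.
For General C: with q = P(X), equating U's and D's payoffs gives 9q − 1 = −6q + 5 ⇒ q = 2/5.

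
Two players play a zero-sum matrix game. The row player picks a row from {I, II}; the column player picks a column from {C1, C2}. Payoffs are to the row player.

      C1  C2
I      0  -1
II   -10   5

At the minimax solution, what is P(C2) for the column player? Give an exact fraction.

Row minima: I → -1, II → -10; maximin = -1.
Column maxima: C1 → 0, C2 → 5; minimax = 0.
-1 ≠ 0, so there is no saddle point; optimal play is mixed.
Let the row player play I with probability p. Expected payoff against C1: 0p + (-10)(1−p) = 10p − 10; against C2: (-1)p + 5(1−p) = −6p + 5.
Setting these equal: 10p − 10 = −6p + 5 ⇒ 16p = 15 ⇒ p = 15/16, and the value is (10)·(15/16) − 10 = -5/8.
For the column player: with q = P(C1), equating I's and II's payoffs gives q − 1 = −15q + 5 ⇒ q = 3/8.

5/8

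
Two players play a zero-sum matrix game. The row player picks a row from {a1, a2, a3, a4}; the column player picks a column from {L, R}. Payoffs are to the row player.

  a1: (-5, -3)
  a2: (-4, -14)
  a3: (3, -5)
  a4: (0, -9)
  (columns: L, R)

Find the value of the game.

Row minima: a1 → -5, a2 → -14, a3 → -5, a4 → -9; maximin = -5.
Column maxima: L → 3, R → -3; minimax = -3.
-5 ≠ -3, so there is no saddle point; optimal play is mixed.
a2 is strictly dominated by a3, so the row player never plays it.
a4 is strictly dominated by a3, so the row player never plays it.
On the remaining 2×2 (a1, a3 vs L, R):
Let the row player play a1 with probability p. Expected payoff against L: (-5)p + 3(1−p) = −8p + 3; against R: (-3)p + (-5)(1−p) = 2p − 5.
Setting these equal: −8p + 3 = 2p − 5 ⇒ −10p = -8 ⇒ p = 4/5, and the value is (-8)·(4/5) + 3 = -17/5.
For the column player: with q = P(L), equating a1's and a3's payoffs gives −2q − 3 = 8q − 5 ⇒ q = 1/5.

-17/5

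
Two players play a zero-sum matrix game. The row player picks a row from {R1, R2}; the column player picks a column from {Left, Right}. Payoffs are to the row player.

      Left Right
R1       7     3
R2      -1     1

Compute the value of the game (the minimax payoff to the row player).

Row minima: R1 → 3, R2 → -1; maximin = 3.
Column maxima: Left → 7, Right → 3; minimax = 3.
Since maximin = minimax = 3, there is a saddle point and the value is 3.

3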